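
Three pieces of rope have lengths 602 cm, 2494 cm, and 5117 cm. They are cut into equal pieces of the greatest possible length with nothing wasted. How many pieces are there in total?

191

Piece length = gcd(602, 2494, 5117).
602 = 2 × 7 × 43
2494 = 2 × 29 × 43
5117 = 7 × 17 × 43
gcd(602, 2494, 5117) = 43.
Total pieces = 602/43 + 2494/43 + 5117/43 = 14 + 58 + 119 = 191.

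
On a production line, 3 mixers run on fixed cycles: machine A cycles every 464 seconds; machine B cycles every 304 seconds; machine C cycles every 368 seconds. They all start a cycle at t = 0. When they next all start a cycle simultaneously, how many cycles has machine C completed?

The first common completion time is the LCM of the periods.
464 = 2^4 × 29
304 = 2^4 × 19
368 = 2^4 × 23
LCM(464, 304, 368) = 2^4 × 19 × 23 × 29 = 202768.
Cycles for period 368: 202768 / 368 = 551.

551 cycles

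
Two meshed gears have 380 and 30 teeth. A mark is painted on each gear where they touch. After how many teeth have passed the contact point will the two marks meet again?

We need the least common multiple of the intervals.
380 = 2^2 × 5 × 19
30 = 2 × 3 × 5
LCM(380, 30) = 2^2 × 3 × 5 × 19 = 1140.

1140 teeth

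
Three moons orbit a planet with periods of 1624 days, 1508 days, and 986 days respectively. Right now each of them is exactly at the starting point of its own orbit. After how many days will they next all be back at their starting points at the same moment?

358904 days

They coincide at every common multiple of the periods; the first is the LCM.
1624 = 2^3 × 7 × 29
1508 = 2^2 × 13 × 29
986 = 2 × 17 × 29
LCM(1624, 1508, 986) = 2^3 × 7 × 13 × 17 × 29 = 358904.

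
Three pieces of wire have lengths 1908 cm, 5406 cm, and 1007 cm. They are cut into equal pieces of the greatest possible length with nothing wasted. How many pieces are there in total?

157

Piece length = gcd(1908, 5406, 1007).
1908 = 2^2 × 3^2 × 53
5406 = 2 × 3 × 17 × 53
1007 = 19 × 53
gcd(1908, 5406, 1007) = 53.
Total pieces = 1908/53 + 5406/53 + 1007/53 = 36 + 102 + 19 = 157.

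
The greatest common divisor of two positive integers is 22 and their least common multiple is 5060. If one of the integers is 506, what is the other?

220

For two integers, gcd × lcm = product, so the other is (22 × 5060) / 506 = 111320 / 506 = 220.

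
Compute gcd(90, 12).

90 = 2 × 3^2 × 5
12 = 2^2 × 3
gcd(90, 12) = 2 × 3 = 6.

6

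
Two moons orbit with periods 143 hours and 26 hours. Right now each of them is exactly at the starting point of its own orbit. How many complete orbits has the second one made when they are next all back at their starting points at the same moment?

All finish a whole number of cycles simultaneously at t = LCM of the periods.
143 = 11 × 13
26 = 2 × 13
LCM(143, 26) = 2 × 11 × 13 = 286.
Orbits for period 26: 286 / 26 = 11.

11 orbits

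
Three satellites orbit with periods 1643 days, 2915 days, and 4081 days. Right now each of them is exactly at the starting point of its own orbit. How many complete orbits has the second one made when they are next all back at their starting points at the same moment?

217 orbits

They are all back at their starting positions together after one LCM of the periods.
1643 = 31 × 53
2915 = 5 × 11 × 53
4081 = 7 × 11 × 53
LCM(1643, 2915, 4081) = 5 × 7 × 11 × 31 × 53 = 632555.
Orbits for period 2915: 632555 / 2915 = 217.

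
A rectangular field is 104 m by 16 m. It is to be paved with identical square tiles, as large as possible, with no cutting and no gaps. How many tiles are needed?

26

Tile side = gcd(104, 16).
104 = 2^3 × 13
16 = 2^4
gcd(104, 16) = 2^3 = 8.
Tiles: (104/8) × (16/8) = 13 × 2 = 26.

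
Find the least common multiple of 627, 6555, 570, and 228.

288420

627 = 3 × 11 × 19
6555 = 3 × 5 × 19 × 23
570 = 2 × 3 × 5 × 19
228 = 2^2 × 3 × 19
LCM(627, 6555, 570, 228) = 2^2 × 3 × 5 × 11 × 19 × 23 = 288420.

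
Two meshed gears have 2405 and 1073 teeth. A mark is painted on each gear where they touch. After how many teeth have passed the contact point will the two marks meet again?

They coincide at every common multiple of the periods; the first is the LCM.
2405 = 5 × 13 × 37
1073 = 29 × 37
LCM(2405, 1073) = 5 × 13 × 29 × 37 = 69745.

69745 teeth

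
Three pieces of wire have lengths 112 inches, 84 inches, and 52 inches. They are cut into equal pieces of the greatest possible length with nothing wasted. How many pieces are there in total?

Piece length = gcd(112, 84, 52).
112 = 2^4 × 7
84 = 2^2 × 3 × 7
52 = 2^2 × 13
gcd(112, 84, 52) = 2^2 = 4.
Total pieces = 112/4 + 84/4 + 52/4 = 28 + 21 + 13 = 62.

62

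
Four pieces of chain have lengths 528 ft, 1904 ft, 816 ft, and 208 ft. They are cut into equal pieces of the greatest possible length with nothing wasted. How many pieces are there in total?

216

Piece length = gcd(528, 1904, 816, 208).
528 = 2^4 × 3 × 11
1904 = 2^4 × 7 × 17
816 = 2^4 × 3 × 17
208 = 2^4 × 13
gcd(528, 1904, 816, 208) = 2^4 = 16.
Total pieces = 528/16 + 1904/16 + 816/16 + 208/16 = 33 + 119 + 51 + 13 = 216.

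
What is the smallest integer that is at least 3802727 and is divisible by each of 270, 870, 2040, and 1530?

4259520

The integer must be a common multiple of 270, 870, 2040, and 1530, so a multiple of their LCM.
270 = 2 × 3^3 × 5
870 = 2 × 3 × 5 × 29
2040 = 2^3 × 3 × 5 × 17
1530 = 2 × 3^2 × 5 × 17
LCM(270, 870, 2040, 1530) = 2^3 × 3^3 × 5 × 17 × 29 = 532440.
Smallest multiple of 532440 that is ≥ 3802727: ⌈3802727/532440⌉ × 532440 = 8 × 532440 = 4259520.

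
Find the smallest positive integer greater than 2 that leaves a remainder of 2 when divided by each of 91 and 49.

639

N − 2 must be a common multiple of 91 and 49.
91 = 7 × 13
49 = 7^2
LCM(91, 49) = 7^2 × 13 = 637.
Smallest N > 2 is LCM + 2 = 637 + 2 = 639.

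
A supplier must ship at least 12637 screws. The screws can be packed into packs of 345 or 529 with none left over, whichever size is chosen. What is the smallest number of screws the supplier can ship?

15870

The number of screws must be a common multiple of 345 and 529, so a multiple of their LCM.
345 = 3 × 5 × 23
529 = 23^2
LCM(345, 529) = 3 × 5 × 23^2 = 7935.
Smallest multiple of 7935 that is ≥ 12637: ⌈12637/7935⌉ × 7935 = 2 × 7935 = 15870.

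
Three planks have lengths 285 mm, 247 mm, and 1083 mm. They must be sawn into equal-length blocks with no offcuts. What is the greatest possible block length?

This is the greatest common divisor of 285, 247, and 1083.
285 = 3 × 5 × 19
247 = 13 × 19
1083 = 3 × 19^2
gcd(285, 247, 1083) = 19.

19 mm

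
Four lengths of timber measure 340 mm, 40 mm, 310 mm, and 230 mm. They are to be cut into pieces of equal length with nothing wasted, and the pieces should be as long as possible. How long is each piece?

10 mm

Each piece length must divide every original length, so the longest possible is gcd(340, 40, 310, 230).
340 = 2^2 × 5 × 17
40 = 2^3 × 5
310 = 2 × 5 × 31
230 = 2 × 5 × 23
gcd(340, 40, 310, 230) = 2 × 5 = 10.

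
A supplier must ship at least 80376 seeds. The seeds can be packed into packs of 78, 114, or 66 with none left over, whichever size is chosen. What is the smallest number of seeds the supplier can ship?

81510

The number of seeds must be a common multiple of 78, 114, and 66, so a multiple of their LCM.
78 = 2 × 3 × 13
114 = 2 × 3 × 19
66 = 2 × 3 × 11
LCM(78, 114, 66) = 2 × 3 × 11 × 13 × 19 = 16302.
Smallest multiple of 16302 that is ≥ 80376: ⌈80376/16302⌉ × 16302 = 5 × 16302 = 81510.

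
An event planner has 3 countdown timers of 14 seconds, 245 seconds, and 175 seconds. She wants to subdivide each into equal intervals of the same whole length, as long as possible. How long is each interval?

The interval must divide each timer length; the longest such is the gcd.
14 = 2 × 7
245 = 5 × 7^2
175 = 5^2 × 7
gcd(14, 245, 175) = 7.

7 seconds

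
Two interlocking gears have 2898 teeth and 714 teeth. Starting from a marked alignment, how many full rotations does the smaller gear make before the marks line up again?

69 rotations

They are all back at their starting positions together after one LCM of the periods.
2898 = 2 × 3^2 × 7 × 23
714 = 2 × 3 × 7 × 17
LCM(2898, 714) = 2 × 3^2 × 7 × 17 × 23 = 49266.
Rotations for period 714: 49266 / 714 = 69.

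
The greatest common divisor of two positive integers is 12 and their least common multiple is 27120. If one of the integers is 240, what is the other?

For two integers, gcd × lcm = product, so the other is (12 × 27120) / 240 = 325440 / 240 = 1356.

1356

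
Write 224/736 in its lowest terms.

7/23

224 = 2^5 × 7
736 = 2^5 × 23
gcd(224, 736) = 2^5 = 32.
Divide numerator and denominator by 32: 224/736 = 7/23.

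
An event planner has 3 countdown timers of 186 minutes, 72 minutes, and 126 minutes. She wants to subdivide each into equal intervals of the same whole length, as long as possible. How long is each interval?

The interval must divide each timer length; the longest such is the gcd.
186 = 2 × 3 × 31
72 = 2^3 × 3^2
126 = 2 × 3^2 × 7
gcd(186, 72, 126) = 2 × 3 = 6.

6 minutes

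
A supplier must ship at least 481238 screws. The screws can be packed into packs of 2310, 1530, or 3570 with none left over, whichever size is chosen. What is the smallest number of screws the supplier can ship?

The number of screws must be a common multiple of 2310, 1530, and 3570, so a multiple of their LCM.
2310 = 2 × 3 × 5 × 7 × 11
1530 = 2 × 3^2 × 5 × 17
3570 = 2 × 3 × 5 × 7 × 17
LCM(2310, 1530, 3570) = 2 × 3^2 × 5 × 7 × 11 × 17 = 117810.
Smallest multiple of 117810 that is ≥ 481238: ⌈481238/117810⌉ × 117810 = 5 × 117810 = 589050.

589050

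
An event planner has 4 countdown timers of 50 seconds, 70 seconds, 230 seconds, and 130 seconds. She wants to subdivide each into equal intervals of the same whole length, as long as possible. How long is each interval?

10 seconds

The interval must divide each timer length; the longest such is the gcd.
50 = 2 × 5^2
70 = 2 × 5 × 7
230 = 2 × 5 × 23
130 = 2 × 5 × 13
gcd(50, 70, 230, 130) = 2 × 5 = 10.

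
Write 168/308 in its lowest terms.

6/11

168 = 2^3 × 3 × 7
308 = 2^2 × 7 × 11
gcd(168, 308) = 2^2 × 7 = 28.
Divide numerator and denominator by 28: 168/308 = 6/11.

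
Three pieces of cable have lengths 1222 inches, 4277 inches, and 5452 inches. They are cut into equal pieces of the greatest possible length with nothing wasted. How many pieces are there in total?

233

Piece length = gcd(1222, 4277, 5452).
1222 = 2 × 13 × 47
4277 = 7 × 13 × 47
5452 = 2^2 × 29 × 47
gcd(1222, 4277, 5452) = 47.
Total pieces = 1222/47 + 4277/47 + 5452/47 = 26 + 91 + 116 = 233.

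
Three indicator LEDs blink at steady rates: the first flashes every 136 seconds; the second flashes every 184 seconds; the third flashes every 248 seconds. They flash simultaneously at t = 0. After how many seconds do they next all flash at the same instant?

The first simultaneous occurrence is after LCM of the individual periods.
136 = 2^3 × 17
184 = 2^3 × 23
248 = 2^3 × 31
LCM(136, 184, 248) = 2^3 × 17 × 23 × 31 = 96968.

96968 seconds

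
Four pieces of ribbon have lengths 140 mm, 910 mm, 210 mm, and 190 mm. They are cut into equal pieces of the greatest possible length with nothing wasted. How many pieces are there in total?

145

Piece length = gcd(140, 910, 210, 190).
140 = 2^2 × 5 × 7
910 = 2 × 5 × 7 × 13
210 = 2 × 3 × 5 × 7
190 = 2 × 5 × 19
gcd(140, 910, 210, 190) = 2 × 5 = 10.
Total pieces = 140/10 + 910/10 + 210/10 + 190/10 = 14 + 91 + 21 + 19 = 145.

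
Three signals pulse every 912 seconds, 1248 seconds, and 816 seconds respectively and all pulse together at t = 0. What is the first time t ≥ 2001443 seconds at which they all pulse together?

Joint pulses occur at multiples of LCM(912, 1248, 816).
912 = 2^4 × 3 × 19
1248 = 2^5 × 3 × 13
816 = 2^4 × 3 × 17
LCM(912, 1248, 816) = 2^5 × 3 × 13 × 17 × 19 = 403104.
Smallest multiple of 403104 that is ≥ 2001443: ⌈2001443/403104⌉ × 403104 = 5 × 403104 = 2015520.

2015520 seconds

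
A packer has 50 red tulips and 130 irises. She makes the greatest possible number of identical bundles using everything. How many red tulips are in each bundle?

Number of bundles = gcd(50, 130).
50 = 2 × 5^2
130 = 2 × 5 × 13
gcd(50, 130) = 2 × 5 = 10.
red tulips per bundle = 50 / 10 = 5.

5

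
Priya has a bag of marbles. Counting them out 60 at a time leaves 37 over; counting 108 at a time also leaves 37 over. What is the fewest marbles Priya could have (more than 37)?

577

N − 37 must be a common multiple of 60 and 108.
60 = 2^2 × 3 × 5
108 = 2^2 × 3^3
LCM(60, 108) = 2^2 × 3^3 × 5 = 540.
Smallest N > 37 is LCM + 37 = 540 + 37 = 577.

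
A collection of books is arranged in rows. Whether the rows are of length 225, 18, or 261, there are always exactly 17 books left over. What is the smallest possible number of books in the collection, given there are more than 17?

13067

N − 17 must be a common multiple of 225, 18, and 261.
225 = 3^2 × 5^2
18 = 2 × 3^2
261 = 3^2 × 29
LCM(225, 18, 261) = 2 × 3^2 × 5^2 × 29 = 13050.
Smallest N > 17 is LCM + 17 = 13050 + 17 = 13067.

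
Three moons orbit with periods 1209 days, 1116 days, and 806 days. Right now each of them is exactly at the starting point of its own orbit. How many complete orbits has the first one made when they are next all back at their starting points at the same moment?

12 orbits

All finish a whole number of cycles simultaneously at t = LCM of the periods.
1209 = 3 × 13 × 31
1116 = 2^2 × 3^2 × 31
806 = 2 × 13 × 31
LCM(1209, 1116, 806) = 2^2 × 3^2 × 13 × 31 = 14508.
Orbits for period 1209: 14508 / 1209 = 12.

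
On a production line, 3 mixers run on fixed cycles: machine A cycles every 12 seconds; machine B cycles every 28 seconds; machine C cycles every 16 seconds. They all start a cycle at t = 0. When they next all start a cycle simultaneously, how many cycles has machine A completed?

28 cycles

All finish a whole number of cycles simultaneously at t = LCM of the periods.
12 = 2^2 × 3
28 = 2^2 × 7
16 = 2^4
LCM(12, 28, 16) = 2^4 × 3 × 7 = 336.
Cycles for period 12: 336 / 12 = 28.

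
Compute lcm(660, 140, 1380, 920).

660 = 2^2 × 3 × 5 × 11
140 = 2^2 × 5 × 7
1380 = 2^2 × 3 × 5 × 23
920 = 2^3 × 5 × 23
LCM(660, 140, 1380, 920) = 2^3 × 3 × 5 × 7 × 11 × 23 = 212520.

212520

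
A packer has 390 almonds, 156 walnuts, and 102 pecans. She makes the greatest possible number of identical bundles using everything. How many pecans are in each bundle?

17

Number of bundles = gcd(390, 156, 102).
390 = 2 × 3 × 5 × 13
156 = 2^2 × 3 × 13
102 = 2 × 3 × 17
gcd(390, 156, 102) = 2 × 3 = 6.
pecans per bundle = 102 / 6 = 17.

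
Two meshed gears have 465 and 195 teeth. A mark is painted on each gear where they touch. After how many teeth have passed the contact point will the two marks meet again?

The first simultaneous occurrence is after LCM of the individual periods.
465 = 3 × 5 × 31
195 = 3 × 5 × 13
LCM(465, 195) = 3 × 5 × 13 × 31 = 6045.

6045 teeth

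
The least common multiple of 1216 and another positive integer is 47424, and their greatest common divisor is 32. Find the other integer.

1248

gcd × lcm = product of the two integers, so the other integer is (32 × 47424) / 1216 = 1248.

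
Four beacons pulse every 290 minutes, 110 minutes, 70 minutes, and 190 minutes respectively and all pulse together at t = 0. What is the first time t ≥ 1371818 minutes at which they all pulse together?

Joint pulses occur at multiples of LCM(290, 110, 70, 190).
290 = 2 × 5 × 29
110 = 2 × 5 × 11
70 = 2 × 5 × 7
190 = 2 × 5 × 19
LCM(290, 110, 70, 190) = 2 × 5 × 7 × 11 × 19 × 29 = 424270.
Smallest multiple of 424270 that is ≥ 1371818: ⌈1371818/424270⌉ × 424270 = 4 × 424270 = 1697080.

1697080 minutes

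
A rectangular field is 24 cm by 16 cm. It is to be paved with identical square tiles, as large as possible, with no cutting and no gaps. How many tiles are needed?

Tile side = gcd(24, 16).
24 = 2^3 × 3
16 = 2^4
gcd(24, 16) = 2^3 = 8.
Tiles: (24/8) × (16/8) = 3 × 2 = 6.

6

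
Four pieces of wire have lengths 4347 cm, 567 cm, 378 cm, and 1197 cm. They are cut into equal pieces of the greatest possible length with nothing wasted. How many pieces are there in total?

Piece length = gcd(4347, 567, 378, 1197).
4347 = 3^3 × 7 × 23
567 = 3^4 × 7
378 = 2 × 3^3 × 7
1197 = 3^2 × 7 × 19
gcd(4347, 567, 378, 1197) = 3^2 × 7 = 63.
Total pieces = 4347/63 + 567/63 + 378/63 + 1197/63 = 69 + 9 + 6 + 19 = 103.

103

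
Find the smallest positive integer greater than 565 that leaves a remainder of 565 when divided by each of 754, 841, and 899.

678411

N − 565 must be a common multiple of 754, 841, and 899.
754 = 2 × 13 × 29
841 = 29^2
899 = 29 × 31
LCM(754, 841, 899) = 2 × 13 × 29^2 × 31 = 677846.
Smallest N > 565 is LCM + 565 = 677846 + 565 = 678411.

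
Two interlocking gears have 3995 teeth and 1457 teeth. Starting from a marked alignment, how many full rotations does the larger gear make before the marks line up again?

They are all back at their starting positions together after one LCM of the periods.
3995 = 5 × 17 × 47
1457 = 31 × 47
LCM(3995, 1457) = 5 × 17 × 31 × 47 = 123845.
Rotations for period 3995: 123845 / 3995 = 31.

31 rotations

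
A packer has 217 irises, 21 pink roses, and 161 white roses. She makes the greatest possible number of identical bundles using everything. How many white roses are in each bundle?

23

Number of bundles = gcd(217, 21, 161).
217 = 7 × 31
21 = 3 × 7
161 = 7 × 23
gcd(217, 21, 161) = 7.
white roses per bundle = 161 / 7 = 23.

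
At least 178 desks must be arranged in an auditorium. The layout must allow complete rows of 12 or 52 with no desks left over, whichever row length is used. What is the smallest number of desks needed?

The number of desks must be a common multiple of 12 and 52, so a multiple of their LCM.
12 = 2^2 × 3
52 = 2^2 × 13
LCM(12, 52) = 2^2 × 3 × 13 = 156.
Smallest multiple of 156 that is ≥ 178: ⌈178/156⌉ × 156 = 2 × 156 = 312.

312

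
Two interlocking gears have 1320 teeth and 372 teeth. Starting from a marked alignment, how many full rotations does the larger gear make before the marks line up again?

They are all back at their starting positions together after one LCM of the periods.
1320 = 2^3 × 3 × 5 × 11
372 = 2^2 × 3 × 31
LCM(1320, 372) = 2^3 × 3 × 5 × 11 × 31 = 40920.
Rotations for period 1320: 40920 / 1320 = 31.

31 rotations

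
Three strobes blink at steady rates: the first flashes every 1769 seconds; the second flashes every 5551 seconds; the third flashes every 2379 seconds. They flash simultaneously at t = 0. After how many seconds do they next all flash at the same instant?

482937 seconds

The first simultaneous occurrence is after LCM of the individual periods.
1769 = 29 × 61
5551 = 7 × 13 × 61
2379 = 3 × 13 × 61
LCM(1769, 5551, 2379) = 3 × 7 × 13 × 29 × 61 = 482937.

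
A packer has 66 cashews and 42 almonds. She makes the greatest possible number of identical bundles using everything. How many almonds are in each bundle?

Number of bundles = gcd(66, 42).
66 = 2 × 3 × 11
42 = 2 × 3 × 7
gcd(66, 42) = 2 × 3 = 6.
almonds per bundle = 42 / 6 = 7.

7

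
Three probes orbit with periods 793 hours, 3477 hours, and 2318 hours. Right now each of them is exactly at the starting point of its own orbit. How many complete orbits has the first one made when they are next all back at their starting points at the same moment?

114 orbits

They are all back at their starting positions together after one LCM of the periods.
793 = 13 × 61
3477 = 3 × 19 × 61
2318 = 2 × 19 × 61
LCM(793, 3477, 2318) = 2 × 3 × 13 × 19 × 61 = 90402.
Orbits for period 793: 90402 / 793 = 114.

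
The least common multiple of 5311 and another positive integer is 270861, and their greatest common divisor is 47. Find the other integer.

gcd × lcm = product of the two integers, so the other integer is (47 × 270861) / 5311 = 2397.

2397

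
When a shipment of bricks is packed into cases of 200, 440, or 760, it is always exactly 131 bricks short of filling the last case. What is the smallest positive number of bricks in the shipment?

41669

Being 131 short of a full case of size k means N ≡ −131 (mod k), i.e. N + 131 is a multiple of each size.
200 = 2^3 × 5^2
440 = 2^3 × 5 × 11
760 = 2^3 × 5 × 19
LCM(200, 440, 760) = 2^3 × 5^2 × 11 × 19 = 41800.
Smallest positive N is 41800 − 131 = 41669.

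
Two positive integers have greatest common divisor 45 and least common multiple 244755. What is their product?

11013975

For any two positive integers, gcd × lcm = product = 45 × 244755 = 11013975.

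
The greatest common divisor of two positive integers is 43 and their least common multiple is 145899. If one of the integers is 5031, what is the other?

1247

For two integers, gcd × lcm = product, so the other is (43 × 145899) / 5031 = 6273657 / 5031 = 1247.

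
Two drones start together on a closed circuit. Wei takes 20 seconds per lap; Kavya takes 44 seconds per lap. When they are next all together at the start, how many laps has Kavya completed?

5 laps

All finish a whole number of cycles simultaneously at t = LCM of the periods.
20 = 2^2 × 5
44 = 2^2 × 11
LCM(20, 44) = 2^2 × 5 × 11 = 220.
Laps for period 44: 220 / 44 = 5.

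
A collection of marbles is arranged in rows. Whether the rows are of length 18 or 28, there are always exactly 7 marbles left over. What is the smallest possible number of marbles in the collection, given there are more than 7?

N − 7 must be a common multiple of 18 and 28.
18 = 2 × 3^2
28 = 2^2 × 7
LCM(18, 28) = 2^2 × 3^2 × 7 = 252.
Smallest N > 7 is LCM + 7 = 252 + 7 = 259.

259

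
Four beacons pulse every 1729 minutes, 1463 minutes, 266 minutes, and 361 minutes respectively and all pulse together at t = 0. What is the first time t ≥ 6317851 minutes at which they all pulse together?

Joint pulses occur at multiples of LCM(1729, 1463, 266, 361).
1729 = 7 × 13 × 19
1463 = 7 × 11 × 19
266 = 2 × 7 × 19
361 = 19^2
LCM(1729, 1463, 266, 361) = 2 × 7 × 11 × 13 × 19^2 = 722722.
Smallest multiple of 722722 that is ≥ 6317851: ⌈6317851/722722⌉ × 722722 = 9 × 722722 = 6504498.

6504498 minutes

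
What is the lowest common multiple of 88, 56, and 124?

19096

88 = 2^3 × 11
56 = 2^3 × 7
124 = 2^2 × 31
LCM(88, 56, 124) = 2^3 × 7 × 11 × 31 = 19096.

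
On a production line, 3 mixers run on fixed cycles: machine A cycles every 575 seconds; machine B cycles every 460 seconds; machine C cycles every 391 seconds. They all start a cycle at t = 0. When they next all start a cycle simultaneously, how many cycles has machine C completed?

100 cycles

They are all back at their starting positions together after one LCM of the periods.
575 = 5^2 × 23
460 = 2^2 × 5 × 23
391 = 17 × 23
LCM(575, 460, 391) = 2^2 × 5^2 × 17 × 23 = 39100.
Cycles for period 391: 39100 / 391 = 100.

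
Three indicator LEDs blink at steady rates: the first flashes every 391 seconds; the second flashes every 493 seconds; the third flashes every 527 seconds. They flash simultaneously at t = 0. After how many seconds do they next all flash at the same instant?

351509 seconds

We need the least common multiple of the intervals.
391 = 17 × 23
493 = 17 × 29
527 = 17 × 31
LCM(391, 493, 527) = 17 × 23 × 29 × 31 = 351509.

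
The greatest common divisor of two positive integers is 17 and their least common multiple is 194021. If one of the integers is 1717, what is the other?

For two integers, gcd × lcm = product, so the other is (17 × 194021) / 1717 = 3298357 / 1717 = 1921.

1921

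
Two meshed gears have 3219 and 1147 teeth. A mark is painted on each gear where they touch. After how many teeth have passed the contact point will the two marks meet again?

99789 teeth

We need the least common multiple of the intervals.
3219 = 3 × 29 × 37
1147 = 31 × 37
LCM(3219, 1147) = 3 × 29 × 31 × 37 = 99789.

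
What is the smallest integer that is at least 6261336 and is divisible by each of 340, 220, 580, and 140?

The integer must be a common multiple of 340, 220, 580, and 140, so a multiple of their LCM.
340 = 2^2 × 5 × 17
220 = 2^2 × 5 × 11
580 = 2^2 × 5 × 29
140 = 2^2 × 5 × 7
LCM(340, 220, 580, 140) = 2^2 × 5 × 7 × 11 × 17 × 29 = 759220.
Smallest multiple of 759220 that is ≥ 6261336: ⌈6261336/759220⌉ × 759220 = 9 × 759220 = 6832980.

6832980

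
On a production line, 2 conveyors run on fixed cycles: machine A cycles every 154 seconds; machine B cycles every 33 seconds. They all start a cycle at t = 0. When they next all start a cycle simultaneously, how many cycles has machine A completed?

3 cycles

The first common completion time is the LCM of the periods.
154 = 2 × 7 × 11
33 = 3 × 11
LCM(154, 33) = 2 × 3 × 7 × 11 = 462.
Cycles for period 154: 462 / 154 = 3.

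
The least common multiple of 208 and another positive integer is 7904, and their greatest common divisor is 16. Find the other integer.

608

gcd × lcm = product of the two integers, so the other integer is (16 × 7904) / 208 = 608.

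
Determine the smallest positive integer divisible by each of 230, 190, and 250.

230 = 2 × 5 × 23
190 = 2 × 5 × 19
250 = 2 × 5^3
LCM(230, 190, 250) = 2 × 5^3 × 19 × 23 = 109250.

109250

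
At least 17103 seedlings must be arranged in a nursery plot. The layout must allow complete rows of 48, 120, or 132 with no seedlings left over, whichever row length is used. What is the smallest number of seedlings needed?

18480

The number of seedlings must be a common multiple of 48, 120, and 132, so a multiple of their LCM.
48 = 2^4 × 3
120 = 2^3 × 3 × 5
132 = 2^2 × 3 × 11
LCM(48, 120, 132) = 2^4 × 3 × 5 × 11 = 2640.
Smallest multiple of 2640 that is ≥ 17103: ⌈17103/2640⌉ × 2640 = 7 × 2640 = 18480.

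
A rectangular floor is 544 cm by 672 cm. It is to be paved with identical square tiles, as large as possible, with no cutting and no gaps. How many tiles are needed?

357

Tile side = gcd(544, 672).
544 = 2^5 × 17
672 = 2^5 × 3 × 7
gcd(544, 672) = 2^5 = 32.
Tiles: (544/32) × (672/32) = 17 × 21 = 357.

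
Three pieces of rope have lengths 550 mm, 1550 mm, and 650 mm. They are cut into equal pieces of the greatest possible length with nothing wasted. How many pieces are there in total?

Piece length = gcd(550, 1550, 650).
550 = 2 × 5^2 × 11
1550 = 2 × 5^2 × 31
650 = 2 × 5^2 × 13
gcd(550, 1550, 650) = 2 × 5^2 = 50.
Total pieces = 550/50 + 1550/50 + 650/50 = 11 + 31 + 13 = 55.

55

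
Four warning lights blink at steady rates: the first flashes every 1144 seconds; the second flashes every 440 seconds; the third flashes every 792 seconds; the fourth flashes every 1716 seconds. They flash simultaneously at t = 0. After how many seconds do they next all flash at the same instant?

They coincide at every common multiple of the periods; the first is the LCM.
1144 = 2^3 × 11 × 13
440 = 2^3 × 5 × 11
792 = 2^3 × 3^2 × 11
1716 = 2^2 × 3 × 11 × 13
LCM(1144, 440, 792, 1716) = 2^3 × 3^2 × 5 × 11 × 13 = 51480.

51480 seconds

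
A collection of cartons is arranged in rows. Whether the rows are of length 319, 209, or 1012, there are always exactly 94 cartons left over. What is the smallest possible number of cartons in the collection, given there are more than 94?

557706

N − 94 must be a common multiple of 319, 209, and 1012.
319 = 11 × 29
209 = 11 × 19
1012 = 2^2 × 11 × 23
LCM(319, 209, 1012) = 2^2 × 11 × 19 × 23 × 29 = 557612.
Smallest N > 94 is LCM + 94 = 557612 + 94 = 557706.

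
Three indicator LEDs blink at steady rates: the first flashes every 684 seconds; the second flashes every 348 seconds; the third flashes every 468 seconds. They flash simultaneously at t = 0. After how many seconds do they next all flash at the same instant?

257868 seconds

The first simultaneous occurrence is after LCM of the individual periods.
684 = 2^2 × 3^2 × 19
348 = 2^2 × 3 × 29
468 = 2^2 × 3^2 × 13
LCM(684, 348, 468) = 2^2 × 3^2 × 13 × 19 × 29 = 257868.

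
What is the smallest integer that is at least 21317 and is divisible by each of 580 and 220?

25520

The integer must be a common multiple of 580 and 220, so a multiple of their LCM.
580 = 2^2 × 5 × 29
220 = 2^2 × 5 × 11
LCM(580, 220) = 2^2 × 5 × 11 × 29 = 6380.
Smallest multiple of 6380 that is ≥ 21317: ⌈21317/6380⌉ × 6380 = 4 × 6380 = 25520.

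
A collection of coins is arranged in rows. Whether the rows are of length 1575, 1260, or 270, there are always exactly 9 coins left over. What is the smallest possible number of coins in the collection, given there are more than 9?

N − 9 must be a common multiple of 1575, 1260, and 270.
1575 = 3^2 × 5^2 × 7
1260 = 2^2 × 3^2 × 5 × 7
270 = 2 × 3^3 × 5
LCM(1575, 1260, 270) = 2^2 × 3^3 × 5^2 × 7 = 18900.
Smallest N > 9 is LCM + 9 = 18900 + 9 = 18909.

18909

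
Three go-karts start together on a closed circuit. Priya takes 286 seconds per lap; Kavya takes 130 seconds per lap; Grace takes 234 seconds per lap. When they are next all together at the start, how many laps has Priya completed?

45 laps

All finish a whole number of cycles simultaneously at t = LCM of the periods.
286 = 2 × 11 × 13
130 = 2 × 5 × 13
234 = 2 × 3^2 × 13
LCM(286, 130, 234) = 2 × 3^2 × 5 × 11 × 13 = 12870.
Laps for period 286: 12870 / 286 = 45.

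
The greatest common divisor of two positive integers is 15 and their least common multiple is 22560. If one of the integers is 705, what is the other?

480

For two integers, gcd × lcm = product, so the other is (15 × 22560) / 705 = 338400 / 705 = 480.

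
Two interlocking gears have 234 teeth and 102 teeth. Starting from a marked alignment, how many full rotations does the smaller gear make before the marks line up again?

They are all back at their starting positions together after one LCM of the periods.
234 = 2 × 3^2 × 13
102 = 2 × 3 × 17
LCM(234, 102) = 2 × 3^2 × 13 × 17 = 3978.
Rotations for period 102: 3978 / 102 = 39.

39 rotations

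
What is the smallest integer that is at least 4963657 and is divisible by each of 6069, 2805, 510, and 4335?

5340720

The integer must be a common multiple of 6069, 2805, 510, and 4335, so a multiple of their LCM.
6069 = 3 × 7 × 17^2
2805 = 3 × 5 × 11 × 17
510 = 2 × 3 × 5 × 17
4335 = 3 × 5 × 17^2
LCM(6069, 2805, 510, 4335) = 2 × 3 × 5 × 7 × 11 × 17^2 = 667590.
Smallest multiple of 667590 that is ≥ 4963657: ⌈4963657/667590⌉ × 667590 = 8 × 667590 = 5340720.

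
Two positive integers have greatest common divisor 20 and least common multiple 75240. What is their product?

1504800

For any two positive integers, gcd × lcm = product = 20 × 75240 = 1504800.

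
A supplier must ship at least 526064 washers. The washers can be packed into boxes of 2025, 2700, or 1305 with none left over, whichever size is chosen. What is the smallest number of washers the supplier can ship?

704700

The number of washers must be a common multiple of 2025, 2700, and 1305, so a multiple of their LCM.
2025 = 3^4 × 5^2
2700 = 2^2 × 3^3 × 5^2
1305 = 3^2 × 5 × 29
LCM(2025, 2700, 1305) = 2^2 × 3^4 × 5^2 × 29 = 234900.
Smallest multiple of 234900 that is ≥ 526064: ⌈526064/234900⌉ × 234900 = 3 × 234900 = 704700.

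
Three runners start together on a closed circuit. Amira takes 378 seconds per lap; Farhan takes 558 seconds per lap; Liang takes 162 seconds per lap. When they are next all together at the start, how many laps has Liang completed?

217 laps

All finish a whole number of cycles simultaneously at t = LCM of the periods.
378 = 2 × 3^3 × 7
558 = 2 × 3^2 × 31
162 = 2 × 3^4
LCM(378, 558, 162) = 2 × 3^4 × 7 × 31 = 35154.
Laps for period 162: 35154 / 162 = 217.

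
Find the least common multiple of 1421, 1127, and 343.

228781

1421 = 7^2 × 29
1127 = 7^2 × 23
343 = 7^3
LCM(1421, 1127, 343) = 7^3 × 23 × 29 = 228781.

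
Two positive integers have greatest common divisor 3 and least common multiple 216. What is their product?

For any two positive integers, gcd × lcm = product = 3 × 216 = 648.

648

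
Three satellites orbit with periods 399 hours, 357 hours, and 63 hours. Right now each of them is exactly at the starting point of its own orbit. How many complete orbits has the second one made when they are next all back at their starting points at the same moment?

57 orbits

The first common completion time is the LCM of the periods.
399 = 3 × 7 × 19
357 = 3 × 7 × 17
63 = 3^2 × 7
LCM(399, 357, 63) = 3^2 × 7 × 17 × 19 = 20349.
Orbits for period 357: 20349 / 357 = 57.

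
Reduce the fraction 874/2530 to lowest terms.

874 = 2 × 19 × 23
2530 = 2 × 5 × 11 × 23
gcd(874, 2530) = 2 × 23 = 46.
Divide numerator and denominator by 46: 874/2530 = 19/55.

19/55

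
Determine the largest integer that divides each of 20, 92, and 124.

4

20 = 2^2 × 5
92 = 2^2 × 23
124 = 2^2 × 31
gcd(20, 92, 124) = 2^2 = 4.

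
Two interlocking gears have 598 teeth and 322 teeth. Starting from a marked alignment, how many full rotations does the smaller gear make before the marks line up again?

13 rotations

All finish a whole number of cycles simultaneously at t = LCM of the periods.
598 = 2 × 13 × 23
322 = 2 × 7 × 23
LCM(598, 322) = 2 × 7 × 13 × 23 = 4186.
Rotations for period 322: 4186 / 322 = 13.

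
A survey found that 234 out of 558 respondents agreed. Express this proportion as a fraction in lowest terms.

234 = 2 × 3^2 × 13
558 = 2 × 3^2 × 31
gcd(234, 558) = 2 × 3^2 = 18.
Divide numerator and denominator by 18: 234/558 = 13/31.

13/31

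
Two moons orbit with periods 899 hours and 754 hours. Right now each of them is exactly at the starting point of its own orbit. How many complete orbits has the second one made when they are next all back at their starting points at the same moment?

All finish a whole number of cycles simultaneously at t = LCM of the periods.
899 = 29 × 31
754 = 2 × 13 × 29
LCM(899, 754) = 2 × 13 × 29 × 31 = 23374.
Orbits for period 754: 23374 / 754 = 31.

31 orbits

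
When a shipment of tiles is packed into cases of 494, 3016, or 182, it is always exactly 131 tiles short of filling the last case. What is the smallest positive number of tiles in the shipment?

400997

Being 131 short of a full case of size k means N ≡ −131 (mod k), i.e. N + 131 is a multiple of each size.
494 = 2 × 13 × 19
3016 = 2^3 × 13 × 29
182 = 2 × 7 × 13
LCM(494, 3016, 182) = 2^3 × 7 × 13 × 19 × 29 = 401128.
Smallest positive N is 401128 − 131 = 400997.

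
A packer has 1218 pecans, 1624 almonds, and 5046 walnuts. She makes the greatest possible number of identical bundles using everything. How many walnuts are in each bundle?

87

Number of bundles = gcd(1218, 1624, 5046).
1218 = 2 × 3 × 7 × 29
1624 = 2^3 × 7 × 29
5046 = 2 × 3 × 29^2
gcd(1218, 1624, 5046) = 2 × 29 = 58.
walnuts per bundle = 5046 / 58 = 87.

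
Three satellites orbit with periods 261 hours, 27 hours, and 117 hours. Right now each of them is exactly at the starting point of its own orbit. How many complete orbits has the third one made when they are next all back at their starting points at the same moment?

87 orbits

All finish a whole number of cycles simultaneously at t = LCM of the periods.
261 = 3^2 × 29
27 = 3^3
117 = 3^2 × 13
LCM(261, 27, 117) = 3^3 × 13 × 29 = 10179.
Orbits for period 117: 10179 / 117 = 87.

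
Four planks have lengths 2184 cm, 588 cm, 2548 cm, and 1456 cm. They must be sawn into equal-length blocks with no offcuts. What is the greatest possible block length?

28 cm

The block length must divide every plank, so the greatest is gcd(2184, 588, 2548, 1456).
2184 = 2^3 × 3 × 7 × 13
588 = 2^2 × 3 × 7^2
2548 = 2^2 × 7^2 × 13
1456 = 2^4 × 7 × 13
gcd(2184, 588, 2548, 1456) = 2^2 × 7 = 28.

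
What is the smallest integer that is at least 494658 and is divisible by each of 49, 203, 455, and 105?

554190

The integer must be a common multiple of 49, 203, 455, and 105, so a multiple of their LCM.
49 = 7^2
203 = 7 × 29
455 = 5 × 7 × 13
105 = 3 × 5 × 7
LCM(49, 203, 455, 105) = 3 × 5 × 7^2 × 13 × 29 = 277095.
Smallest multiple of 277095 that is ≥ 494658: ⌈494658/277095⌉ × 277095 = 2 × 277095 = 554190.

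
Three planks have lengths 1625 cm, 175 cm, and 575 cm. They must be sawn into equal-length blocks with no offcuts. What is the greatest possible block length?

This is the greatest common divisor of 1625, 175, and 575.
1625 = 5^3 × 13
175 = 5^2 × 7
575 = 5^2 × 23
gcd(1625, 175, 575) = 5^2 = 25.

25 cm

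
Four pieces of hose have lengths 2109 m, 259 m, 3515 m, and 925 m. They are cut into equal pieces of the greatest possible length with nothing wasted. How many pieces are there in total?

Piece length = gcd(2109, 259, 3515, 925).
2109 = 3 × 19 × 37
259 = 7 × 37
3515 = 5 × 19 × 37
925 = 5^2 × 37
gcd(2109, 259, 3515, 925) = 37.
Total pieces = 2109/37 + 259/37 + 3515/37 + 925/37 = 57 + 7 + 95 + 25 = 184.

184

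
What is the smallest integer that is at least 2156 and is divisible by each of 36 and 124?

2232

The integer must be a common multiple of 36 and 124, so a multiple of their LCM.
36 = 2^2 × 3^2
124 = 2^2 × 31
LCM(36, 124) = 2^2 × 3^2 × 31 = 1116.
Smallest multiple of 1116 that is ≥ 2156: ⌈2156/1116⌉ × 1116 = 2 × 1116 = 2232.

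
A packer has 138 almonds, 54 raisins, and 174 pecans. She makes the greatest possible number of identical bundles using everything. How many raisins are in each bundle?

9

Number of bundles = gcd(138, 54, 174).
138 = 2 × 3 × 23
54 = 2 × 3^3
174 = 2 × 3 × 29
gcd(138, 54, 174) = 2 × 3 = 6.
raisins per bundle = 54 / 6 = 9.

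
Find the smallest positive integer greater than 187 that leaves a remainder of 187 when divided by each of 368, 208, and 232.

N − 187 must be a common multiple of 368, 208, and 232.
368 = 2^4 × 23
208 = 2^4 × 13
232 = 2^3 × 29
LCM(368, 208, 232) = 2^4 × 13 × 23 × 29 = 138736.
Smallest N > 187 is LCM + 187 = 138736 + 187 = 138923.

138923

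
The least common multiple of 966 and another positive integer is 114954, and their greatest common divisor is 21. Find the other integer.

gcd × lcm = product of the two integers, so the other integer is (21 × 114954) / 966 = 2499.

2499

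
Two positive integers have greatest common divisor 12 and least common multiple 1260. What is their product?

15120

For any two positive integers, gcd × lcm = product = 12 × 1260 = 15120.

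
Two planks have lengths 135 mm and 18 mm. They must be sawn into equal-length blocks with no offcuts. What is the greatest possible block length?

9 mm

This is the greatest common divisor of 135 and 18.
135 = 3^3 × 5
18 = 2 × 3^2
gcd(135, 18) = 3^2 = 9.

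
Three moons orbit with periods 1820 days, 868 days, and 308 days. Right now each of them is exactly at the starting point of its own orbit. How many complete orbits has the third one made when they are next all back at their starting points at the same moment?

2015 orbits

The first common completion time is the LCM of the periods.
1820 = 2^2 × 5 × 7 × 13
868 = 2^2 × 7 × 31
308 = 2^2 × 7 × 11
LCM(1820, 868, 308) = 2^2 × 5 × 7 × 11 × 13 × 31 = 620620.
Orbits for period 308: 620620 / 308 = 2015.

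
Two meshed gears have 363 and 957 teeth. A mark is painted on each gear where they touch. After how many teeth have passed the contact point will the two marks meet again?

We need the least common multiple of the intervals.
363 = 3 × 11^2
957 = 3 × 11 × 29
LCM(363, 957) = 3 × 11^2 × 29 = 10527.

10527 teeth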